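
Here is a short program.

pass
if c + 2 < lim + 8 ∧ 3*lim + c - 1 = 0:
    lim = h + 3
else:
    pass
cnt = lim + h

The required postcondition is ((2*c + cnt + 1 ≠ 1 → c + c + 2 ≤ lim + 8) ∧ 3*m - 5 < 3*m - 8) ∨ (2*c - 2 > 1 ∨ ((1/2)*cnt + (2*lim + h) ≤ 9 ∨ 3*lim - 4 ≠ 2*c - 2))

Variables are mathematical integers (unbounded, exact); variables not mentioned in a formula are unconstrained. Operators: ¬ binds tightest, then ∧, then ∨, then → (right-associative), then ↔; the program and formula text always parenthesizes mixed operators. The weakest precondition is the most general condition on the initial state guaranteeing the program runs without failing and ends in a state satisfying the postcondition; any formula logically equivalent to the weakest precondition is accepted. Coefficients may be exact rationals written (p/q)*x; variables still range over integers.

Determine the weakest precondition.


Working backward. After the program, the postcondition ((2*c + cnt + 1 ≠ 1 → c + c + 2 ≤ lim + 8) ∧ 3*m - 5 < 3*m - 8) ∨ (2*c - 2 > 1 ∨ ((1/2)*cnt + (2*lim + h) ≤ 9 ∨ 3*lim - 4 ≠ 2*c - 2)) must hold; in canonical form it is 2*c > 3 ∨ (1/2)*cnt + h + 2*lim ≤ 9 ∨ 3*lim ≠ 2*c + 2.
Before cnt := lim + h: 2*c > 3 ∨ (3/2)*h + (5/2)*lim ≤ 9 ∨ 3*lim ≠ 2*c + 2
Then branch requires 2*c > 3 ∨ 4*h ≤ 3/2 ∨ 3*h ≠ 2*c - 7; else branch requires 2*c > 3 ∨ (3/2)*h + (5/2)*lim ≤ 9 ∨ 3*lim ≠ 2*c + 2.
Before the if: ((c < lim + 6 ∧ c + 3*lim = 1) → (2*c > 3 ∨ 4*h ≤ 3/2 ∨ 3*h ≠ 2*c - 7)) ∧ ((¬(c < lim + 6 ∧ c + 3*lim = 1)) → (2*c > 3 ∨ (3/2)*h + (5/2)*lim ≤ 9 ∨ 3*lim ≠ 2*c + 2))
Before skip: ((c < lim + 6 ∧ c + 3*lim = 1) → (2*c > 3 ∨ 4*h ≤ 3/2 ∨ 3*h ≠ 2*c - 7)) ∧ ((¬(c < lim + 6 ∧ c + 3*lim = 1)) → (2*c > 3 ∨ (3/2)*h + (5/2)*lim ≤ 9 ∨ 3*lim ≠ 2*c + 2))
Answer: WP = ((c < lim + 6 ∧ c + 3*lim = 1) → (2*c > 3 ∨ 4*h ≤ 3/2 ∨ 3*h ≠ 2*c - 7)) ∧ ((¬(c < lim + 6 ∧ c + 3*lim = 1)) → (2*c > 3 ∨ (3/2)*h + (5/2)*lim ≤ 9 ∨ 3*lim ≠ 2*c + 2))


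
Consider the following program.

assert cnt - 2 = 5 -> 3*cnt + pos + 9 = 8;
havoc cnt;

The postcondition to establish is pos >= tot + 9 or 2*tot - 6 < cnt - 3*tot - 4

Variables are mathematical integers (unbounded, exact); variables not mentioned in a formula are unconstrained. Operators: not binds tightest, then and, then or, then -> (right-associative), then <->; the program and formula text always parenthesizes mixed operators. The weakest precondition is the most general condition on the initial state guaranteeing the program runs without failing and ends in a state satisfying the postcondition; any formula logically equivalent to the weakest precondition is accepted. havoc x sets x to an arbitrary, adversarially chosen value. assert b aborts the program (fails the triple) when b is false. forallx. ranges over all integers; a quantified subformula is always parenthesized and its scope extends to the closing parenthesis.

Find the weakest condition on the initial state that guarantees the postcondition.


Working backward. After the program, the postcondition pos >= tot + 9 or 2*tot - 6 < cnt - 3*tot - 4 must hold; in canonical form it is pos >= tot + 9 or 5*tot < cnt + 2.
Before havoc cnt: forall cnt_1. (pos >= tot + 9 or 5*tot < cnt_1 + 2)
Before assert cnt - 2 = 5 -> 3*cnt + pos + 9 = 8: (cnt = 7 -> 3*cnt + pos = -1) and (forall cnt_1. (pos >= tot + 9 or 5*tot < cnt_1 + 2))
Answer: WP = (cnt = 7 -> 3*cnt + pos = -1) and (forall cnt_1. (pos >= tot + 9 or 5*tot < cnt_1 + 2))


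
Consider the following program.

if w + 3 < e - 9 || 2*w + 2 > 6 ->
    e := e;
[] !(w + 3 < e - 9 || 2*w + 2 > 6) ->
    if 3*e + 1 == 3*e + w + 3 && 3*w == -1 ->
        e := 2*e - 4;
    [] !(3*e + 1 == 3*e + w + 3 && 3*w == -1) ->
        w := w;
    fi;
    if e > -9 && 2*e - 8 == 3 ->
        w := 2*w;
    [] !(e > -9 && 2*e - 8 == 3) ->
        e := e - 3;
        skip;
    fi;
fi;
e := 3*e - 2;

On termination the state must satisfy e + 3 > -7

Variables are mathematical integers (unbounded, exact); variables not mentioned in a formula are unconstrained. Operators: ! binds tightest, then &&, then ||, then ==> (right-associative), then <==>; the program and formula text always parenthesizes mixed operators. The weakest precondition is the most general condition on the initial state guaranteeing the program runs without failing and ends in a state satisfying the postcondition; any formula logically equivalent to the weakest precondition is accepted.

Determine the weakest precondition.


Working backward. After the program, the postcondition e + 3 > -7 must hold; in canonical form it is e > -10.
Before e := 3*e - 2: 3*e > -8
Then branch requires 3*e > -8; else branch requires ((w == -2 && 3*w == -1) ==> (((2*e > -5 && 4*e == 19) ==> 6*e > 4) && ((!(2*e > -5 && 4*e == 19)) ==> 6*e > 13))) && ((!(w == -2 && 3*w == -1)) ==> (((e > -9 && 2*e == 11) ==> 3*e > -8) && ((!(e > -9 && 2*e == 11)) ==> 3*e > 1))).
Before the if: ((w < e - 12 || 2*w > 4) ==> 3*e > -8) && ((!(w < e - 12 || 2*w > 4)) ==> (((w == -2 && 3*w == -1) ==> (((2*e > -5 && 4*e == 19) ==> 6*e > 4) && ((!(2*e > -5 && 4*e == 19)) ==> 6*e > 13))) && ((!(w == -2 && 3*w == -1)) ==> (((e > -9 && 2*e == 11) ==> 3*e > -8) && ((!(e > -9 && 2*e == 11)) ==> 3*e > 1)))))
Answer: WP = ((w < e - 12 || 2*w > 4) ==> 3*e > -8) && ((!(w < e - 12 || 2*w > 4)) ==> (((w == -2 && 3*w == -1) ==> (((2*e > -5 && 4*e == 19) ==> 6*e > 4) && ((!(2*e > -5 && 4*e == 19)) ==> 6*e > 13))) && ((!(w == -2 && 3*w == -1)) ==> (((e > -9 && 2*e == 11) ==> 3*e > -8) && ((!(e > -9 && 2*e == 11)) ==> 3*e > 1)))))


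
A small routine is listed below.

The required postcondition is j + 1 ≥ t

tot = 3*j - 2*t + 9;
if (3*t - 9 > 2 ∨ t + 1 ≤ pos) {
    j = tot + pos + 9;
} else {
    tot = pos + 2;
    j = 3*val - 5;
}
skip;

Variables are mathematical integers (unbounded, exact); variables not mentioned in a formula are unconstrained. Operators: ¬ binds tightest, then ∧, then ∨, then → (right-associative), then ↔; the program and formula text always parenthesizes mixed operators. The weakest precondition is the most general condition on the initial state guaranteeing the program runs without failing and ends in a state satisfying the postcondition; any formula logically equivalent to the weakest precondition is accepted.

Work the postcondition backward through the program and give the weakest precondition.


Working backward. After the program, the postcondition j + 1 ≥ t must hold; in canonical form it is j ≥ t - 1.
Before skip: j ≥ t - 1
Then branch requires pos + tot ≥ t - 10; else branch requires 3*val ≥ t + 4.
Before the if: ((3*t > 11 ∨ t ≤ pos - 1) → pos + tot ≥ t - 10) ∧ ((¬(3*t > 11 ∨ t ≤ pos - 1)) → 3*val ≥ t + 4)
Before tot := 3*j - 2*t + 9: ((3*t > 11 ∨ t ≤ pos - 1) → 3*j + pos ≥ 3*t - 19) ∧ ((¬(3*t > 11 ∨ t ≤ pos - 1)) → 3*val ≥ t + 4)
Answer: WP = ((3*t > 11 ∨ t ≤ pos - 1) → 3*j + pos ≥ 3*t - 19) ∧ ((¬(3*t > 11 ∨ t ≤ pos - 1)) → 3*val ≥ t + 4)


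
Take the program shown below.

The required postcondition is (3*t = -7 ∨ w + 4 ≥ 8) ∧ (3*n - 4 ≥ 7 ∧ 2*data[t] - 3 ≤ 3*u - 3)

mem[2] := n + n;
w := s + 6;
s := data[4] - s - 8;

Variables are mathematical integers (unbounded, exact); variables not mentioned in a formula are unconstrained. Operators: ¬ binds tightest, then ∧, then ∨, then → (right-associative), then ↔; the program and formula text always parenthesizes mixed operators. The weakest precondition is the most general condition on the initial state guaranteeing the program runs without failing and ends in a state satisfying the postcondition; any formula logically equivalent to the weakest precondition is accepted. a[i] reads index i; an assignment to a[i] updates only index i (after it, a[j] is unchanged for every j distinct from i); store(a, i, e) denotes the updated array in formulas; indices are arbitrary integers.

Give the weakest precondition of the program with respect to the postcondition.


Working backward. After the program, the postcondition (3*t = -7 ∨ w + 4 ≥ 8) ∧ (3*n - 4 ≥ 7 ∧ 2*data[t] - 3 ≤ 3*u - 3) must hold; in canonical form it is (3*t = -7 ∨ w ≥ 4) ∧ 3*n ≥ 11 ∧ 2*data[t] ≤ 3*u.
Before s := data[4] - s - 8: (3*t = -7 ∨ w ≥ 4) ∧ 3*n ≥ 11 ∧ 2*data[t] ≤ 3*u
Before w := s + 6: (3*t = -7 ∨ s ≥ -2) ∧ 3*n ≥ 11 ∧ 2*data[t] ≤ 3*u
Before mem[2] := n + n: (3*t = -7 ∨ s ≥ -2) ∧ 3*n ≥ 11 ∧ 2*data[t] ≤ 3*u
Answer: WP = (3*t = -7 ∨ s ≥ -2) ∧ 3*n ≥ 11 ∧ 2*data[t] ≤ 3*u


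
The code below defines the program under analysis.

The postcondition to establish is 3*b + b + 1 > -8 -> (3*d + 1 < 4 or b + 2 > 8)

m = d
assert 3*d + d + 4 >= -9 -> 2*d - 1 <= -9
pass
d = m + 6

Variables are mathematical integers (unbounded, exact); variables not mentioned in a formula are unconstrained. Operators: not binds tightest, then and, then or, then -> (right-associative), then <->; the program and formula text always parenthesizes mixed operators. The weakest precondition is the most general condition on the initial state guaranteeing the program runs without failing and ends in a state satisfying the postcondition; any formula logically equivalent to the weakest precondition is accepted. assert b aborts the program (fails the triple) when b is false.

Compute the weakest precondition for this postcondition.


Working backward. After the program, the postcondition 3*b + b + 1 > -8 -> (3*d + 1 < 4 or b + 2 > 8) must hold; in canonical form it is 4*b > -9 -> (3*d < 3 or b > 6).
Before d := m + 6: 4*b > -9 -> (3*m < -15 or b > 6)
Before skip: 4*b > -9 -> (3*m < -15 or b > 6)
Before assert 3*d + d + 4 >= -9 -> 2*d - 1 <= -9: (4*d >= -13 -> 2*d <= -8) and (4*b > -9 -> (3*m < -15 or b > 6))
Before m := d: (4*d >= -13 -> 2*d <= -8) and (4*b > -9 -> (3*d < -15 or b > 6))
Answer: WP = (4*d >= -13 -> 2*d <= -8) and (4*b > -9 -> (3*d < -15 or b > 6))


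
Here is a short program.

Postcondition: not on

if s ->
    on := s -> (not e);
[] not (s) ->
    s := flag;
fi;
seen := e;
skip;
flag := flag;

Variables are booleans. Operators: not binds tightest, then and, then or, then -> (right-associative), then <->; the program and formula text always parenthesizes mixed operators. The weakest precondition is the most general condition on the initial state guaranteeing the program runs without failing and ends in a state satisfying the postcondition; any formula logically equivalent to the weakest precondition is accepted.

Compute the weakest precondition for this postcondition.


Working backward. After the program, not on must hold.
Before flag := flag: not on
Before skip: not on
Before seen := e: not on
Then branch requires not (s -> (not e)); else branch requires not on.
Before the if: (s -> (not (s -> (not e)))) and ((not s) -> (not on))
Answer: WP = (s -> (not (s -> (not e)))) and ((not s) -> (not on))


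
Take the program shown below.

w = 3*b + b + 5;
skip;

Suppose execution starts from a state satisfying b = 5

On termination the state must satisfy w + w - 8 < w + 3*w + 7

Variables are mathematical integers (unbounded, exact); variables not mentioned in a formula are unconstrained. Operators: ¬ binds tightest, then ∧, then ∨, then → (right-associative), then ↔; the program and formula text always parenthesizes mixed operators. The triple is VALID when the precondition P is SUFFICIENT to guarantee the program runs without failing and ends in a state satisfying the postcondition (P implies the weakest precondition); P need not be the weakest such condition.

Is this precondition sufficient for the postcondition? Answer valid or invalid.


Working backward. After the program, the postcondition w + w - 8 < w + 3*w + 7 must hold; in canonical form it is 2*w > -15.
Before skip: 2*w > -15
Before w := 3*b + b + 5: 8*b > -25
The weakest precondition is 8*b > -25.
Check whether b = 5 implies it.
Every state satisfying the precondition satisfies the weakest precondition: the implication holds.
Answer: valid


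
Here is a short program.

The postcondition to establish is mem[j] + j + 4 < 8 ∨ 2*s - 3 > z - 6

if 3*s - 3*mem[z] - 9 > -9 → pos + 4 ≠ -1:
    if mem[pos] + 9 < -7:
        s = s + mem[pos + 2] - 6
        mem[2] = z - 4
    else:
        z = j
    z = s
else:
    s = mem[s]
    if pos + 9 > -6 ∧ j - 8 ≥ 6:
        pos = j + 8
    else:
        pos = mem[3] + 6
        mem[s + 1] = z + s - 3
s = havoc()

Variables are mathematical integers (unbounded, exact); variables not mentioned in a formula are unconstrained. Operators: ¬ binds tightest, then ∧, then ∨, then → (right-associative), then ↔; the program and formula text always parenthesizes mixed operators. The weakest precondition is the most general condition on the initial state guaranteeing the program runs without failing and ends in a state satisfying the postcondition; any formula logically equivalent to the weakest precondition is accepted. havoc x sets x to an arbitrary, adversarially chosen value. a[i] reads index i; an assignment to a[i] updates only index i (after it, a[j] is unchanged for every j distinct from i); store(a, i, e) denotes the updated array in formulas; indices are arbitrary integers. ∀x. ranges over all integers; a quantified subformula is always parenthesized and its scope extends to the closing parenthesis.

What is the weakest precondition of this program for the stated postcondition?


Working backward. After the program, the postcondition mem[j] + j + 4 < 8 ∨ 2*s - 3 > z - 6 must hold; in canonical form it is mem[j] + j < 4 ∨ 2*s > z - 3.
Before havoc s: ∀s_1. (mem[j] + j < 4 ∨ 2*s_1 > z - 3)
Then branch requires (mem[pos] < -16 → (∀s_1. (store(mem, 2, z - 4)[j] + j < 4 ∨ 2*s_1 > mem[pos + 2] + s - 9))) ∧ ((¬(mem[pos] < -16)) → (∀s_1. (mem[j] + j < 4 ∨ 2*s_1 > s - 3))); else branch requires ((pos > -15 ∧ j ≥ 14) → (∀s_1. (mem[j] + j < 4 ∨ 2*s_1 > z - 3))) ∧ ((¬(pos > -15 ∧ j ≥ 14)) → (∀s_1. (store(mem, mem[s] + 1, mem[s] + z - 3)[j] + j < 4 ∨ 2*s_1 > z - 3))).
Before the if: ((3*s > 3*mem[z] → pos ≠ -5) → ((mem[pos] < -16 → (∀s_1. (store(mem, 2, z - 4)[j] + j < 4 ∨ 2*s_1 > mem[pos + 2] + s - 9))) ∧ ((¬(mem[pos] < -16)) → (∀s_1. (mem[j] + j < 4 ∨ 2*s_1 > s - 3))))) ∧ ((¬(3*s > 3*mem[z] → pos ≠ -5)) → (((pos > -15 ∧ j ≥ 14) → (∀s_1. (mem[j] + j < 4 ∨ 2*s_1 > z - 3))) ∧ ((¬(pos > -15 ∧ j ≥ 14)) → (∀s_1. (store(mem, mem[s] + 1, mem[s] + z - 3)[j] + j < 4 ∨ 2*s_1 > z - 3)))))
Answer: WP = ((3*s > 3*mem[z] → pos ≠ -5) → ((mem[pos] < -16 → (∀s_1. (store(mem, 2, z - 4)[j] + j < 4 ∨ 2*s_1 > mem[pos + 2] + s - 9))) ∧ ((¬(mem[pos] < -16)) → (∀s_1. (mem[j] + j < 4 ∨ 2*s_1 > s - 3))))) ∧ ((¬(3*s > 3*mem[z] → pos ≠ -5)) → (((pos > -15 ∧ j ≥ 14) → (∀s_1. (mem[j] + j < 4 ∨ 2*s_1 > z - 3))) ∧ ((¬(pos > -15 ∧ j ≥ 14)) → (∀s_1. (store(mem, mem[s] + 1, mem[s] + z - 3)[j] + j < 4 ∨ 2*s_1 > z - 3)))))


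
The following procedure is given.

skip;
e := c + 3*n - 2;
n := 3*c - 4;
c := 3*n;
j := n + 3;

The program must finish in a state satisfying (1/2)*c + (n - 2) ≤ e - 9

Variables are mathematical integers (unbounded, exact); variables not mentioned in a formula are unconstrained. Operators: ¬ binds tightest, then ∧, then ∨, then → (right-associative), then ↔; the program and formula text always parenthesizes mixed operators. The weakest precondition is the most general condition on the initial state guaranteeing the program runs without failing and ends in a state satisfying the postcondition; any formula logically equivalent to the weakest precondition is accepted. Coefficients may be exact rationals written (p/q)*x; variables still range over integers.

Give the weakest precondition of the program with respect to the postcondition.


Working backward. After the program, the postcondition (1/2)*c + (n - 2) ≤ e - 9 must hold; in canonical form it is (1/2)*c + n ≤ e - 7.
Before j := n + 3: (1/2)*c + n ≤ e - 7
Before c := 3*n: (5/2)*n ≤ e - 7
Before n := 3*c - 4: (15/2)*c ≤ e + 3
Before e := c + 3*n - 2: (13/2)*c ≤ 3*n + 1
Before skip: (13/2)*c ≤ 3*n + 1
Answer: WP = (13/2)*c ≤ 3*n + 1


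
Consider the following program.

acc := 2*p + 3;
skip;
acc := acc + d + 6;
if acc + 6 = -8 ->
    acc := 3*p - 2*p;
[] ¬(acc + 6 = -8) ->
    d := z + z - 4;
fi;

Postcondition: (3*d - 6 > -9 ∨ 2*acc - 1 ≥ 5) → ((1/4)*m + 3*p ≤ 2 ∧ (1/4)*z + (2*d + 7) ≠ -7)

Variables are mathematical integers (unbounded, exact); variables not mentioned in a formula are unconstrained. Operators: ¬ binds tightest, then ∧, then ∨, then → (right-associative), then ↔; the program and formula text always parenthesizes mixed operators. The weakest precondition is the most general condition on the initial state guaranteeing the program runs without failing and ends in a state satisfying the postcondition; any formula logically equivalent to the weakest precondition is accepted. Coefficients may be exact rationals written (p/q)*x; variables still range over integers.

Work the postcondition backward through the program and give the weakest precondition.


Working backward. After the program, the postcondition (3*d - 6 > -9 ∨ 2*acc - 1 ≥ 5) → ((1/4)*m + 3*p ≤ 2 ∧ (1/4)*z + (2*d + 7) ≠ -7) must hold; in canonical form it is (3*d > -3 ∨ 2*acc ≥ 6) → ((1/4)*m + 3*p ≤ 2 ∧ 2*d + (1/4)*z ≠ -14).
Then branch requires (3*d > -3 ∨ 2*p ≥ 6) → ((1/4)*m + 3*p ≤ 2 ∧ 2*d + (1/4)*z ≠ -14); else branch requires (6*z > 9 ∨ 2*acc ≥ 6) → ((1/4)*m + 3*p ≤ 2 ∧ (17/4)*z ≠ -6).
Before the if: (acc = -14 → ((3*d > -3 ∨ 2*p ≥ 6) → ((1/4)*m + 3*p ≤ 2 ∧ 2*d + (1/4)*z ≠ -14))) ∧ ((¬(acc = -14)) → ((6*z > 9 ∨ 2*acc ≥ 6) → ((1/4)*m + 3*p ≤ 2 ∧ (17/4)*z ≠ -6)))
Before acc := acc + d + 6: (acc + d = -20 → ((3*d > -3 ∨ 2*p ≥ 6) → ((1/4)*m + 3*p ≤ 2 ∧ 2*d + (1/4)*z ≠ -14))) ∧ ((¬(acc + d = -20)) → ((6*z > 9 ∨ 2*acc + 2*d ≥ -6) → ((1/4)*m + 3*p ≤ 2 ∧ (17/4)*z ≠ -6)))
Before skip: (acc + d = -20 → ((3*d > -3 ∨ 2*p ≥ 6) → ((1/4)*m + 3*p ≤ 2 ∧ 2*d + (1/4)*z ≠ -14))) ∧ ((¬(acc + d = -20)) → ((6*z > 9 ∨ 2*acc + 2*d ≥ -6) → ((1/4)*m + 3*p ≤ 2 ∧ (17/4)*z ≠ -6)))
Before acc := 2*p + 3: (d + 2*p = -23 → ((3*d > -3 ∨ 2*p ≥ 6) → ((1/4)*m + 3*p ≤ 2 ∧ 2*d + (1/4)*z ≠ -14))) ∧ ((¬(d + 2*p = -23)) → ((6*z > 9 ∨ 2*d + 4*p ≥ -12) → ((1/4)*m + 3*p ≤ 2 ∧ (17/4)*z ≠ -6)))
Answer: WP = (d + 2*p = -23 → ((3*d > -3 ∨ 2*p ≥ 6) → ((1/4)*m + 3*p ≤ 2 ∧ 2*d + (1/4)*z ≠ -14))) ∧ ((¬(d + 2*p = -23)) → ((6*z > 9 ∨ 2*d + 4*p ≥ -12) → ((1/4)*m + 3*p ≤ 2 ∧ (17/4)*z ≠ -6)))


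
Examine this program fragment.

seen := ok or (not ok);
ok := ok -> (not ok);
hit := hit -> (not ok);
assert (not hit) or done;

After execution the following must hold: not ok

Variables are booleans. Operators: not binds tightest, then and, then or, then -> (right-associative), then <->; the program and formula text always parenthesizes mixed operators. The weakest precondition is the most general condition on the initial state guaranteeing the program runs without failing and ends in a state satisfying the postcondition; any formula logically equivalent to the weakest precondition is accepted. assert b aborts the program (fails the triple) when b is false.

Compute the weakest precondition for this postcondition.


Working backward. After the program, not ok must hold.
Before assert (not hit) or done: ((not hit) or done) and (not ok)
Before hit := hit -> (not ok): ((not (hit -> (not ok))) or done) and (not ok)
Before ok := ok -> (not ok): ((not (hit -> (not (ok -> (not ok))))) or done) and (not (ok -> (not ok)))
Before seen := ok or (not ok): ((not (hit -> (not (ok -> (not ok))))) or done) and (not (ok -> (not ok)))
Answer: WP = ((not (hit -> (not (ok -> (not ok))))) or done) and (not (ok -> (not ok)))


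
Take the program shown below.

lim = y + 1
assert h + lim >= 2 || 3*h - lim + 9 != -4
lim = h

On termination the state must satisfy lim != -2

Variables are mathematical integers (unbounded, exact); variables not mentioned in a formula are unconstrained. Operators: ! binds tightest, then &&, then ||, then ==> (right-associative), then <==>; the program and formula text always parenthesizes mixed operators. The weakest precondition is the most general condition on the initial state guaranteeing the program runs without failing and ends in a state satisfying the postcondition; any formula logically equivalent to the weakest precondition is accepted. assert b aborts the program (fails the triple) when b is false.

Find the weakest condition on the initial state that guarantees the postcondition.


Working backward. After the program, lim != -2 must hold.
Before lim := h: h != -2
Before assert h + lim >= 2 || 3*h - lim + 9 != -4: (h + lim >= 2 || 3*h != lim - 13) && h != -2
Before lim := y + 1: (h + y >= 1 || 3*h != y - 12) && h != -2
Answer: WP = (h + y >= 1 || 3*h != y - 12) && h != -2


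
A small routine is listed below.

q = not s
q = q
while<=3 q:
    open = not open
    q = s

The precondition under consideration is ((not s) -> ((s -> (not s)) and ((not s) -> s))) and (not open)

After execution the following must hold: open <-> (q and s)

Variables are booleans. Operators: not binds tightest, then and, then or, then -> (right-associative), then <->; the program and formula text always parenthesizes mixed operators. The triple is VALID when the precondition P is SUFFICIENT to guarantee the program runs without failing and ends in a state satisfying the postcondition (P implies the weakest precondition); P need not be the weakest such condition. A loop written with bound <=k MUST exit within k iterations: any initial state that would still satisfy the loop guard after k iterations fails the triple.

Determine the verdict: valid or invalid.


Working backward. After the program, open <-> (q and s) must hold.
Before the loop (bound <=3), unroll the exhaustion recursion (WP_0 = exit-now case; WP_j = one more guarded iteration, up to j = 3):
  WP_0: (not q) and (open <-> (q and s))
  WP_1: (q -> ((not s) and ((not open) <-> s))) and ((not q) -> (open <-> (q and s)))
  WP_2: (q -> ((s -> ((not s) and (open <-> s))) and ((not s) -> ((not open) <-> s)))) and ((not q) -> (open <-> (q and s)))
  WP_3: (q -> ((s -> ((s -> ((not s) and ((not open) <-> s))) and ((not s) -> (open <-> s)))) and ((not s) -> ((not open) <-> s)))) and ((not q) -> (open <-> (q and s)))
So before the loop: (q -> ((s -> ((s -> ((not s) and ((not open) <-> s))) and ((not s) -> (open <-> s)))) and ((not s) -> ((not open) <-> s)))) and ((not q) -> (open <-> (q and s)))
Before q := q: (q -> ((s -> ((s -> ((not s) and ((not open) <-> s))) and ((not s) -> (open <-> s)))) and ((not s) -> ((not open) <-> s)))) and ((not q) -> (open <-> (q and s)))
Before q := not s: ((not s) -> ((s -> ((s -> ((not s) and ((not open) <-> s))) and ((not s) -> (open <-> s)))) and ((not s) -> ((not open) <-> s)))) and (s -> (not open))
The weakest precondition is ((not s) -> ((s -> ((s -> ((not s) and ((not open) <-> s))) and ((not s) -> (open <-> s)))) and ((not s) -> ((not open) <-> s)))) and (s -> (not open)).
Check whether ((not s) -> ((s -> (not s)) and ((not s) -> s))) and (not open) implies it.
Every state satisfying the precondition satisfies the weakest precondition: the implication holds.
Answer: valid


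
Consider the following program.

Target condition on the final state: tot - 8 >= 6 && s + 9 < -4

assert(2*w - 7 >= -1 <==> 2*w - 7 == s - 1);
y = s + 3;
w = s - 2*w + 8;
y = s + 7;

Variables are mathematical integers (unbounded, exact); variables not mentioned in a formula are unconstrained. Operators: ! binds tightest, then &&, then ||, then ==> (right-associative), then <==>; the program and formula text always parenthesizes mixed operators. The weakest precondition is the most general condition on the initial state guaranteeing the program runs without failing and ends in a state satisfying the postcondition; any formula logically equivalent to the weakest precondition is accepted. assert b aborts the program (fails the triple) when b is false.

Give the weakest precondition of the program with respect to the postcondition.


Working backward. After the program, the postcondition tot - 8 >= 6 && s + 9 < -4 must hold; in canonical form it is tot >= 14 && s < -13.
Before y := s + 7: tot >= 14 && s < -13
Before w := s - 2*w + 8: tot >= 14 && s < -13
Before y := s + 3: tot >= 14 && s < -13
Before assert 2*w - 7 >= -1 <==> 2*w - 7 == s - 1: (2*w >= 6 <==> 2*w == s + 6) && tot >= 14 && s < -13
Answer: WP = (2*w >= 6 <==> 2*w == s + 6) && tot >= 14 && s < -13


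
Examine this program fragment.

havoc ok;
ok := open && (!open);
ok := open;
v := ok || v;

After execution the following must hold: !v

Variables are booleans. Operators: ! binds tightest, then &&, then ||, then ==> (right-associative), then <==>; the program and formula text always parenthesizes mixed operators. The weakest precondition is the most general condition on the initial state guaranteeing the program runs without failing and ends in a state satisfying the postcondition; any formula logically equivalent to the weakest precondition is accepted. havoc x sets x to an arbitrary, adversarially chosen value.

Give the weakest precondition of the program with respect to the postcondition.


Working backward. After the program, !v must hold.
Before v := ok || v: !(ok || v)
Before ok := open: !(open || v)
Before ok := open && (!open): !(open || v)
Before havoc ok: !(open || v)
Answer: WP = !(open || v)


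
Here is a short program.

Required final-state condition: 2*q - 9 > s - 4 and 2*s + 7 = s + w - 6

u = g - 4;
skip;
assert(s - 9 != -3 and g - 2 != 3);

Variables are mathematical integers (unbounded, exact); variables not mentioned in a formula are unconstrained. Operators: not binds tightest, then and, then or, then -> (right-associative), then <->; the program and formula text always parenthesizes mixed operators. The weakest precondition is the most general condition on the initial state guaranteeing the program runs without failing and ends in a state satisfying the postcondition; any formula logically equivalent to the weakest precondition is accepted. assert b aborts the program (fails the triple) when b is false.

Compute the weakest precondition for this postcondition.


Working backward. After the program, the postcondition 2*q - 9 > s - 4 and 2*s + 7 = s + w - 6 must hold; in canonical form it is 2*q > s + 5 and s = w - 13.
Before assert s - 9 != -3 and g - 2 != 3: s != 6 and g != 5 and 2*q > s + 5 and s = w - 13
Before skip: s != 6 and g != 5 and 2*q > s + 5 and s = w - 13
Before u := g - 4: s != 6 and g != 5 and 2*q > s + 5 and s = w - 13
Answer: WP = s != 6 and g != 5 and 2*q > s + 5 and s = w - 13


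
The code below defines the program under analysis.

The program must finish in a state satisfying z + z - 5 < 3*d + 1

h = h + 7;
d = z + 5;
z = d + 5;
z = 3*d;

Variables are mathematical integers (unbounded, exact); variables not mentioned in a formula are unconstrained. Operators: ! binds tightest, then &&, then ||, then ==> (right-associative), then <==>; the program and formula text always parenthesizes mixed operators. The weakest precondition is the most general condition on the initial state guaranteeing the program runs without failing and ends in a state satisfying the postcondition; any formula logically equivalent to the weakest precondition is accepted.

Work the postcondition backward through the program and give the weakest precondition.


Working backward. After the program, the postcondition z + z - 5 < 3*d + 1 must hold; in canonical form it is 2*z < 3*d + 6.
Before z := 3*d: 3*d < 6
Before z := d + 5: 3*d < 6
Before d := z + 5: 3*z < -9
Before h := h + 7: 3*z < -9
Answer: WP = 3*z < -9


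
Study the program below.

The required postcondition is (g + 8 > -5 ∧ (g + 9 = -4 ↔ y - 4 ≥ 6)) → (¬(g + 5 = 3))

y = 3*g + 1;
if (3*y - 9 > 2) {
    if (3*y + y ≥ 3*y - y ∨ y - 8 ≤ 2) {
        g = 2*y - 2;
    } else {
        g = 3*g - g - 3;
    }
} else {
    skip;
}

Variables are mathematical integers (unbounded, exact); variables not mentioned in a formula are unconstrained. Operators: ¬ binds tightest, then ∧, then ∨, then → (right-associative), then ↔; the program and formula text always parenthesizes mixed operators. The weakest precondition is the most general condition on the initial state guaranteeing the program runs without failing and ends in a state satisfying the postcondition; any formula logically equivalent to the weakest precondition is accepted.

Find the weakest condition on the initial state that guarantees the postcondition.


Working backward. After the program, the postcondition (g + 8 > -5 ∧ (g + 9 = -4 ↔ y - 4 ≥ 6)) → (¬(g + 5 = 3)) must hold; in canonical form it is (g > -13 ∧ (g = -13 ↔ y ≥ 10)) → (¬(g = -2)).
Then branch requires ((2*y ≥ 0 ∨ y ≤ 10) → ((2*y > -11 ∧ (2*y = -11 ↔ y ≥ 10)) → (¬(2*y = 0)))) ∧ ((¬(2*y ≥ 0 ∨ y ≤ 10)) → ((2*g > -10 ∧ (2*g = -10 ↔ y ≥ 10)) → (¬(2*g = 1)))); else branch requires (g > -13 ∧ (g = -13 ↔ y ≥ 10)) → (¬(g = -2)).
Before the if: (3*y > 11 → (((2*y ≥ 0 ∨ y ≤ 10) → ((2*y > -11 ∧ (2*y = -11 ↔ y ≥ 10)) → (¬(2*y = 0)))) ∧ ((¬(2*y ≥ 0 ∨ y ≤ 10)) → ((2*g > -10 ∧ (2*g = -10 ↔ y ≥ 10)) → (¬(2*g = 1)))))) ∧ ((¬(3*y > 11)) → ((g > -13 ∧ (g = -13 ↔ y ≥ 10)) → (¬(g = -2))))
Before y := 3*g + 1: (9*g > 8 → (((6*g ≥ -2 ∨ 3*g ≤ 9) → ((6*g > -13 ∧ (6*g = -13 ↔ 3*g ≥ 9)) → (¬(6*g = -2)))) ∧ ((¬(6*g ≥ -2 ∨ 3*g ≤ 9)) → ((2*g > -10 ∧ (2*g = -10 ↔ 3*g ≥ 9)) → (¬(2*g = 1)))))) ∧ ((¬(9*g > 8)) → ((g > -13 ∧ (g = -13 ↔ 3*g ≥ 9)) → (¬(g = -2))))
Answer: WP = (9*g > 8 → (((6*g ≥ -2 ∨ 3*g ≤ 9) → ((6*g > -13 ∧ (6*g = -13 ↔ 3*g ≥ 9)) → (¬(6*g = -2)))) ∧ ((¬(6*g ≥ -2 ∨ 3*g ≤ 9)) → ((2*g > -10 ∧ (2*g = -10 ↔ 3*g ≥ 9)) → (¬(2*g = 1)))))) ∧ ((¬(9*g > 8)) → ((g > -13 ∧ (g = -13 ↔ 3*g ≥ 9)) → (¬(g = -2))))


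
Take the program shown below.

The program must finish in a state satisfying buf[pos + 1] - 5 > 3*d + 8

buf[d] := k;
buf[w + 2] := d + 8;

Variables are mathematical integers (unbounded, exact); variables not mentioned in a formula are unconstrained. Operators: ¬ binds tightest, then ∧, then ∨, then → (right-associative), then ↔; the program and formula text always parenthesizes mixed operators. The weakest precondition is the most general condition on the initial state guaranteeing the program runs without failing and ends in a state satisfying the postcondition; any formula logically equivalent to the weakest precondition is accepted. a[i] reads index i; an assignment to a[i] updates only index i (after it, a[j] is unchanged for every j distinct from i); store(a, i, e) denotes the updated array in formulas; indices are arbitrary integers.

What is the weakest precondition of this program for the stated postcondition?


Working backward. After the program, the postcondition buf[pos + 1] - 5 > 3*d + 8 must hold; in canonical form it is buf[pos + 1] > 3*d + 13.
Before buf[w + 2] := d + 8: store(buf, w + 2, d + 8)[pos + 1] > 3*d + 13
Before buf[d] := k: store(store(buf, d, k), w + 2, d + 8)[pos + 1] > 3*d + 13
Answer: WP = store(store(buf, d, k), w + 2, d + 8)[pos + 1] > 3*d + 13


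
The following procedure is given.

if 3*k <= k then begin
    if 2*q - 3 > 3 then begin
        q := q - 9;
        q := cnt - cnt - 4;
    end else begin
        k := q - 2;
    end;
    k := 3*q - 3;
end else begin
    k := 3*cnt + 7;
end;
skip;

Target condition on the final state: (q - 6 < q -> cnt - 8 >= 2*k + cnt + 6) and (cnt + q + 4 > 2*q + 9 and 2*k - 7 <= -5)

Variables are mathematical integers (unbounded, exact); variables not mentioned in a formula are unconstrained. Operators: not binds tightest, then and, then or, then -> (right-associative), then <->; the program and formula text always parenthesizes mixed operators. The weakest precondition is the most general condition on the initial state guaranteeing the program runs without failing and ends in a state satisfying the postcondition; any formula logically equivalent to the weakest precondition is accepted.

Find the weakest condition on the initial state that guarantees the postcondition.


Working backward. After the program, the postcondition (q - 6 < q -> cnt - 8 >= 2*k + cnt + 6) and (cnt + q + 4 > 2*q + 9 and 2*k - 7 <= -5) must hold; in canonical form it is 2*k <= -14 and cnt > q + 5 and 2*k <= 2.
Before skip: 2*k <= -14 and cnt > q + 5 and 2*k <= 2
Then branch requires (2*q > 6 -> cnt > 1) and ((not (2*q > 6)) -> (6*q <= -8 and cnt > q + 5 and 6*q <= 8)); else branch requires 6*cnt <= -28 and cnt > q + 5 and 6*cnt <= -12.
Before the if: (2*k <= 0 -> ((2*q > 6 -> cnt > 1) and ((not (2*q > 6)) -> (6*q <= -8 and cnt > q + 5 and 6*q <= 8)))) and ((not (2*k <= 0)) -> (6*cnt <= -28 and cnt > q + 5 and 6*cnt <= -12))
Answer: WP = (2*k <= 0 -> ((2*q > 6 -> cnt > 1) and ((not (2*q > 6)) -> (6*q <= -8 and cnt > q + 5 and 6*q <= 8)))) and ((not (2*k <= 0)) -> (6*cnt <= -28 and cnt > q + 5 and 6*cnt <= -12))


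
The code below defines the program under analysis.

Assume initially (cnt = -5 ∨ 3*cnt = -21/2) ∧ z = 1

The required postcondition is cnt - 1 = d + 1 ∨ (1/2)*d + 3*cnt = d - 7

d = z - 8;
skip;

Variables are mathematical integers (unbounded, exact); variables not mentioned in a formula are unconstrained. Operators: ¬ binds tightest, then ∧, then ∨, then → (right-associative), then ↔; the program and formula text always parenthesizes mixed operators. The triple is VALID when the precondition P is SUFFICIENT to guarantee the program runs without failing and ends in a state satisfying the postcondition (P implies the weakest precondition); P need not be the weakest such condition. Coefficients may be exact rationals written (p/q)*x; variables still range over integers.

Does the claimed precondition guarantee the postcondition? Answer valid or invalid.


Working backward. After the program, the postcondition cnt - 1 = d + 1 ∨ (1/2)*d + 3*cnt = d - 7 must hold; in canonical form it is cnt = d + 2 ∨ 3*cnt = (1/2)*d - 7.
Before skip: cnt = d + 2 ∨ 3*cnt = (1/2)*d - 7
Before d := z - 8: cnt = z - 6 ∨ 3*cnt = (1/2)*z - 11
The weakest precondition is cnt = z - 6 ∨ 3*cnt = (1/2)*z - 11.
Check whether (cnt = -5 ∨ 3*cnt = -21/2) ∧ z = 1 implies it.
Every state satisfying the precondition satisfies the weakest precondition: the implication holds.
Answer: valid


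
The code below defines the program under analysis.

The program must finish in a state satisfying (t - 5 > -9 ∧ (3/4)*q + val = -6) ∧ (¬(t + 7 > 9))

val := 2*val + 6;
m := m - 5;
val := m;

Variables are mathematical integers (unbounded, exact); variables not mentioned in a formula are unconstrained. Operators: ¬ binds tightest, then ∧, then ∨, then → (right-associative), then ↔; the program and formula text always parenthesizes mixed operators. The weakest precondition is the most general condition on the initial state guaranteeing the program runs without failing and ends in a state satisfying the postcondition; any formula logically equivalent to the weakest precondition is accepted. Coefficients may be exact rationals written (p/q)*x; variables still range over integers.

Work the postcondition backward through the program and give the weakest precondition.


Working backward. After the program, the postcondition (t - 5 > -9 ∧ (3/4)*q + val = -6) ∧ (¬(t + 7 > 9)) must hold; in canonical form it is t > -4 ∧ (3/4)*q + val = -6 ∧ (¬(t > 2)).
Before val := m: t > -4 ∧ m + (3/4)*q = -6 ∧ (¬(t > 2))
Before m := m - 5: t > -4 ∧ m + (3/4)*q = -1 ∧ (¬(t > 2))
Before val := 2*val + 6: t > -4 ∧ m + (3/4)*q = -1 ∧ (¬(t > 2))
Answer: WP = t > -4 ∧ m + (3/4)*q = -1 ∧ (¬(t > 2))


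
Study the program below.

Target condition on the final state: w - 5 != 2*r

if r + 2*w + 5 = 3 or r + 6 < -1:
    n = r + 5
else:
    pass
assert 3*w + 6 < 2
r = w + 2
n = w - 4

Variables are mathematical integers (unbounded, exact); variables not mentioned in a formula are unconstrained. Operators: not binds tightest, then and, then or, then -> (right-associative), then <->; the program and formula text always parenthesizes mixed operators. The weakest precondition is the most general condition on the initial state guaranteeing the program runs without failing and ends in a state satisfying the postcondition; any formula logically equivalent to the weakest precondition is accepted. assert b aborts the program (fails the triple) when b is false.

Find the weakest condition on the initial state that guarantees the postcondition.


Working backward. After the program, the postcondition w - 5 != 2*r must hold; in canonical form it is w != 2*r + 5.
Before n := w - 4: w != 2*r + 5
Before r := w + 2: w != -9
Before assert 3*w + 6 < 2: 3*w < -4 and w != -9
Then branch requires 3*w < -4 and w != -9; else branch requires 3*w < -4 and w != -9.
Before the if: ((r + 2*w = -2 or r < -7) -> (3*w < -4 and w != -9)) and ((not (r + 2*w = -2 or r < -7)) -> (3*w < -4 and w != -9))
Answer: WP = ((r + 2*w = -2 or r < -7) -> (3*w < -4 and w != -9)) and ((not (r + 2*w = -2 or r < -7)) -> (3*w < -4 and w != -9))


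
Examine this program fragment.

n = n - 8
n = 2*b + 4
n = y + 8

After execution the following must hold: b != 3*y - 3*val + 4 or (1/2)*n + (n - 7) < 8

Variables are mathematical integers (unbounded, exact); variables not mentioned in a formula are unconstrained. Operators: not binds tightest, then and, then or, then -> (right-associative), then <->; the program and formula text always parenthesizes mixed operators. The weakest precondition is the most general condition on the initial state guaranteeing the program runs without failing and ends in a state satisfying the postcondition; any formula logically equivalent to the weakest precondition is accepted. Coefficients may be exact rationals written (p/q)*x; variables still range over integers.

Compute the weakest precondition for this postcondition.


Working backward. After the program, the postcondition b != 3*y - 3*val + 4 or (1/2)*n + (n - 7) < 8 must hold; in canonical form it is b + 3*val != 3*y + 4 or (3/2)*n < 15.
Before n := y + 8: b + 3*val != 3*y + 4 or (3/2)*y < 3
Before n := 2*b + 4: b + 3*val != 3*y + 4 or (3/2)*y < 3
Before n := n - 8: b + 3*val != 3*y + 4 or (3/2)*y < 3
Answer: WP = b + 3*val != 3*y + 4 or (3/2)*y < 3


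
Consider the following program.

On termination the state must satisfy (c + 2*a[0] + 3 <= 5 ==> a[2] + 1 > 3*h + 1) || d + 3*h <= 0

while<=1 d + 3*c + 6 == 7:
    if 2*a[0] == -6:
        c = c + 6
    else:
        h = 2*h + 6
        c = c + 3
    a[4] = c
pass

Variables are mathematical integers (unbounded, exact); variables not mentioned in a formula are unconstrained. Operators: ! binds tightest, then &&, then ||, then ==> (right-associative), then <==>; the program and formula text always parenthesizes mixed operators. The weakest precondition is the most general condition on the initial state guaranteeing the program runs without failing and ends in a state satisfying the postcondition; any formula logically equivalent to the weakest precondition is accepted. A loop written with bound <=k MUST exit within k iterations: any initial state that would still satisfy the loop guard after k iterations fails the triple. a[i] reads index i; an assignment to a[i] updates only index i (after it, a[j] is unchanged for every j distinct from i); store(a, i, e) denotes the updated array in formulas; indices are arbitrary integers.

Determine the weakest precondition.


Working backward. After the program, the postcondition (c + 2*a[0] + 3 <= 5 ==> a[2] + 1 > 3*h + 1) || d + 3*h <= 0 must hold; in canonical form it is (2*a[0] + c <= 2 ==> a[2] > 3*h) || d + 3*h <= 0.
Before skip: (2*a[0] + c <= 2 ==> a[2] > 3*h) || d + 3*h <= 0
Before the loop (bound <=1), unroll the exhaustion recursion (WP_0 = exit-now case; WP_j = one more guarded iteration, up to j = 1):
  WP_0: (!(3*c + d == 1)) && ((2*a[0] + c <= 2 ==> a[2] > 3*h) || d + 3*h <= 0)
  WP_1: (3*c + d == 1 ==> ((2*a[0] == -6 ==> ((!(3*c + d == -17)) && ((2*a[0] + c <= -4 ==> a[2] > 3*h) || d + 3*h <= 0))) && ((!(2*a[0] == -6)) ==> ((!(3*c + d == -8)) && ((2*a[0] + c <= -1 ==> a[2] > 6*h + 18) || d + 6*h <= -18))))) && ((!(3*c + d == 1)) ==> ((2*a[0] + c <= 2 ==> a[2] > 3*h) || d + 3*h <= 0))
So before the loop: (3*c + d == 1 ==> ((2*a[0] == -6 ==> ((!(3*c + d == -17)) && ((2*a[0] + c <= -4 ==> a[2] > 3*h) || d + 3*h <= 0))) && ((!(2*a[0] == -6)) ==> ((!(3*c + d == -8)) && ((2*a[0] + c <= -1 ==> a[2] > 6*h + 18) || d + 6*h <= -18))))) && ((!(3*c + d == 1)) ==> ((2*a[0] + c <= 2 ==> a[2] > 3*h) || d + 3*h <= 0))
Answer: WP = (3*c + d == 1 ==> ((2*a[0] == -6 ==> ((!(3*c + d == -17)) && ((2*a[0] + c <= -4 ==> a[2] > 3*h) || d + 3*h <= 0))) && ((!(2*a[0] == -6)) ==> ((!(3*c + d == -8)) && ((2*a[0] + c <= -1 ==> a[2] > 6*h + 18) || d + 6*h <= -18))))) && ((!(3*c + d == 1)) ==> ((2*a[0] + c <= 2 ==> a[2] > 3*h) || d + 3*h <= 0))
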